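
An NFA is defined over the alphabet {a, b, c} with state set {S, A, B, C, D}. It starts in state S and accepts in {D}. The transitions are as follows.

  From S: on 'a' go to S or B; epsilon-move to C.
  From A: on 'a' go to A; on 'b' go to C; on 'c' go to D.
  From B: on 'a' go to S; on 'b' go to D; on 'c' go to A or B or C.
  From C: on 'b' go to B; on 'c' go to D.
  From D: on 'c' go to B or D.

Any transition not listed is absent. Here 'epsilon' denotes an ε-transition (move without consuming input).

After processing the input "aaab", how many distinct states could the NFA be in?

2

Start: ε-closure({S}) = {S, C}.
Read 'a': {S, C} → {S, B, C}.
Read 'a': {S, B, C} → {S, B, C}.
Read 'a': {S, B, C} → {S, B, C}.
Read 'b': {S, B, C} → {B, D}.
That set has 2 states.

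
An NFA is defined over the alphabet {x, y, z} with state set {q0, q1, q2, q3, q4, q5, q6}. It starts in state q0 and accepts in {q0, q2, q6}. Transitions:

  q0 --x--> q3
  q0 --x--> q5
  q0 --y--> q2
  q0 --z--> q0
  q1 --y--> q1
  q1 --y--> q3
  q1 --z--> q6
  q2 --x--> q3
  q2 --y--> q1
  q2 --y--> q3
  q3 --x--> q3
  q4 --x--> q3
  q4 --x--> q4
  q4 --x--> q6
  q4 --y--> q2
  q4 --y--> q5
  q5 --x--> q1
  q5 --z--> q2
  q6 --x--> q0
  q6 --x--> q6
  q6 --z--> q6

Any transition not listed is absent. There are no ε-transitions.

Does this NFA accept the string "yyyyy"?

Start in {q0}.
Read 'y': {q0} → {q2}.
Read 'y': {q2} → {q1, q3}.
Read 'y': {q1, q3} → {q1, q3}.
Read 'y': {q1, q3} → {q1, q3}.
Read 'y': {q1, q3} → {q1, q3}.
The final set {q1, q3} contains no accepting state.

No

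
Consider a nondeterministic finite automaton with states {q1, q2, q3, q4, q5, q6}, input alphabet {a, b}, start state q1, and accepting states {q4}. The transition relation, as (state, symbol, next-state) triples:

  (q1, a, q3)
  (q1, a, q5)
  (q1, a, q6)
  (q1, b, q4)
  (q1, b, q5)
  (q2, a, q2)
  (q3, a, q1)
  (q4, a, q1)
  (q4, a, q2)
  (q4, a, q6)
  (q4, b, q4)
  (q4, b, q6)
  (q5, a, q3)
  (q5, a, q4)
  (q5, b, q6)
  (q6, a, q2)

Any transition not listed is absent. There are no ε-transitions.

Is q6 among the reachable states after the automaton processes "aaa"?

Start in {q1}.
Read 'a': q1→{q3, q5, q6}; now {q3, q5, q6}.
Read 'a': q3→{q1}, q5→{q3, q4}, q6→{q2}; now {q1, q2, q3, q4}.
Read 'a': q1→{q3, q5, q6}, q2→{q2}, q3→{q1}, q4→{q1, q2, q6}; now {q1, q2, q3, q5, q6}.
State q6 is in {q1, q2, q3, q5, q6}.

Yes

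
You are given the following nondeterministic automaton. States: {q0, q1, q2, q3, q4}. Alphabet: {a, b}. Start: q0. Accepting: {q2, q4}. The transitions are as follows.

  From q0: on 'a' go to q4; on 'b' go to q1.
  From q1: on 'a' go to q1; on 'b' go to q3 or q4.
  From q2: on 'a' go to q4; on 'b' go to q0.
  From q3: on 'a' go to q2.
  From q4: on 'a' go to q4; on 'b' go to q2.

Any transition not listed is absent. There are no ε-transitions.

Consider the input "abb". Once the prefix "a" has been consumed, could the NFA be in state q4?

Yes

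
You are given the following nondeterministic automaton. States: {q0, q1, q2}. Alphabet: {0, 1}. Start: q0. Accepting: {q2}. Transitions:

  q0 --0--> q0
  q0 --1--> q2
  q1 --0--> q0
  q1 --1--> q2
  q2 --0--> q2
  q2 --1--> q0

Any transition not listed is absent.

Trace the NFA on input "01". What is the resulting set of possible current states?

{q2}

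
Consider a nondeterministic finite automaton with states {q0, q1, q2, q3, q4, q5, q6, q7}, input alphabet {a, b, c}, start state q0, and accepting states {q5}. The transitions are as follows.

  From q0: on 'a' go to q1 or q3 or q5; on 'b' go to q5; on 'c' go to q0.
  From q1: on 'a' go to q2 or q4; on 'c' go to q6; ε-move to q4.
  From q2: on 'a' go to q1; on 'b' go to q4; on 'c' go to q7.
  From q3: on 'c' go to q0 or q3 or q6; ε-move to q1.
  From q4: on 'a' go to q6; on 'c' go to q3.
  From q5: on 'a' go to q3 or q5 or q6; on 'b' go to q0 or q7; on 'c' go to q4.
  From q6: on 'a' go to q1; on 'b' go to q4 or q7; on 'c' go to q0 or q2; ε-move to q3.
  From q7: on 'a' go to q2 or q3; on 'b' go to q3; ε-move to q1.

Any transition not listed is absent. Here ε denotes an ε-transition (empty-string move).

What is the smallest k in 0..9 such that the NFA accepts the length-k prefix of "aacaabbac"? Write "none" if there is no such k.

Start in {q0}.
Read 'a': {q0} → {q1, q3, q4, q5}.
None of the earlier sets intersect F, but {q1, q3, q4, q5} does.

1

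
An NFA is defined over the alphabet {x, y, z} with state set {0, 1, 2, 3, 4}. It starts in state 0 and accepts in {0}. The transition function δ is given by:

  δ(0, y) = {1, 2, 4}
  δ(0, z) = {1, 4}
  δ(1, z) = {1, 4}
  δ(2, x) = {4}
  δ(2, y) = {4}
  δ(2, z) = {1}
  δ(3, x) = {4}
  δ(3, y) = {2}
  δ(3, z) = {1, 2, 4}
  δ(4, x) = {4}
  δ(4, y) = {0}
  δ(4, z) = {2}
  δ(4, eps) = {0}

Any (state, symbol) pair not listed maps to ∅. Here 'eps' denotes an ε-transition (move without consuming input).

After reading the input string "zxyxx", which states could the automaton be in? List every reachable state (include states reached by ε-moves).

Start in {0}.
Read 'z': 0→{1, 4}; union {1, 4}; ε-closure = {0, 1, 4}.
Read 'x': 0→∅, 1→∅, 4→{4}; union {4}; ε-closure = {0, 4}.
Read 'y': 0→{1, 2, 4}, 4→{0}; now {0, 1, 2, 4}.
Read 'x': 0→∅, 1→∅, 2→{4}, 4→{4}; union {4}; ε-closure = {0, 4}.
Read 'x': 0→∅, 4→{4}; union {4}; ε-closure = {0, 4}.

{0, 4}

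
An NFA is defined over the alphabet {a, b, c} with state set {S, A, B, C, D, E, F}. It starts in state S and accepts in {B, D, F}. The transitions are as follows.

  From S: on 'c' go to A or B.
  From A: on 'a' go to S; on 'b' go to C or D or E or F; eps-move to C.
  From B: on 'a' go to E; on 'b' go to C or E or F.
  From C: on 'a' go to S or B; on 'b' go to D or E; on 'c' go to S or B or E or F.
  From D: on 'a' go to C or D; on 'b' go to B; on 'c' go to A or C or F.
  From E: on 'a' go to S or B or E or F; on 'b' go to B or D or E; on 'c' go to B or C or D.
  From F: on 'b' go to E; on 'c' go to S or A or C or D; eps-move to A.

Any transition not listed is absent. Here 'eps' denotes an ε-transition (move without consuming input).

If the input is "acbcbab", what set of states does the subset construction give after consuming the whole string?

∅

Start in {S}.
Read 'a': {S} → ∅.
The set is empty and remains empty for the remaining 6 symbols.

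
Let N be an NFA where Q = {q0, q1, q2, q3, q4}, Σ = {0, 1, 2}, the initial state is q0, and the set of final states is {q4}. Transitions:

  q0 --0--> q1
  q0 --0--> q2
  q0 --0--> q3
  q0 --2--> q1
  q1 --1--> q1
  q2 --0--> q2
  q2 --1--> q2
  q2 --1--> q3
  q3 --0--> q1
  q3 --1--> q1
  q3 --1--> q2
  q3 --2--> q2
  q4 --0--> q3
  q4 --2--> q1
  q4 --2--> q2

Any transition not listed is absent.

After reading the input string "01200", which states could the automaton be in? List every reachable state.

{q2}

Start in {q0}.
Read '0': q0→{q1, q2, q3}; now {q1, q2, q3}.
Read '1': q1→{q1}, q2→{q2, q3}, q3→{q1, q2}; now {q1, q2, q3}.
Read '2': q1→∅, q2→∅, q3→{q2}; now {q2}.
Read '0': q2→{q2}; now {q2}.
Read '0': q2→{q2}; now {q2}.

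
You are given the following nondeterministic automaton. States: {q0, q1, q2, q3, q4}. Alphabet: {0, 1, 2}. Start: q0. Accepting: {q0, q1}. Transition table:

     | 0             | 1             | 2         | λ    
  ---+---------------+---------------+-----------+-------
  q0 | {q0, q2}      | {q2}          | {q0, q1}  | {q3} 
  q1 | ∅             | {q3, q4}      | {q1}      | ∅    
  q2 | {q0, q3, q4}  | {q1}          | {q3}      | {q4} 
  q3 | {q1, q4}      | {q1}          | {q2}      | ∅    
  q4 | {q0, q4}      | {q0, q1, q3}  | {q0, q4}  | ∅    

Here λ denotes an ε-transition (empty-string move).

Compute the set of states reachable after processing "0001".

{q0, q1, q2, q3, q4}

Start: ε-closure({q0}) = {q0, q3}.
Read '0': q0→{q0, q2}, q3→{q1, q4}; union {q0, q1, q2, q4}; ε-closure = {q0, q1, q2, q3, q4}.
Read '0': q0→{q0, q2}, q1→∅, q2→{q0, q3, q4}, q3→{q1, q4}, q4→{q0, q4}; now {q0, q1, q2, q3, q4}.
Read '0': q0→{q0, q2}, q1→∅, q2→{q0, q3, q4}, q3→{q1, q4}, q4→{q0, q4}; now {q0, q1, q2, q3, q4}.
Read '1': q0→{q2}, q1→{q3, q4}, q2→{q1}, q3→{q1}, q4→{q0, q1, q3}; now {q0, q1, q2, q3, q4}.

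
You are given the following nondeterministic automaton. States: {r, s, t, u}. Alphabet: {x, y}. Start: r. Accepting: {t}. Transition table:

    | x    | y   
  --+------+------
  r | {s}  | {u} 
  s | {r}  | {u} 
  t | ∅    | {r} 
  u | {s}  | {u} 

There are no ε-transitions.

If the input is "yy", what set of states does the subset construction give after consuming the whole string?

Start in {r}.
Read 'y': r→{u}; now {u}.
Read 'y': u→{u}; now {u}.

{u}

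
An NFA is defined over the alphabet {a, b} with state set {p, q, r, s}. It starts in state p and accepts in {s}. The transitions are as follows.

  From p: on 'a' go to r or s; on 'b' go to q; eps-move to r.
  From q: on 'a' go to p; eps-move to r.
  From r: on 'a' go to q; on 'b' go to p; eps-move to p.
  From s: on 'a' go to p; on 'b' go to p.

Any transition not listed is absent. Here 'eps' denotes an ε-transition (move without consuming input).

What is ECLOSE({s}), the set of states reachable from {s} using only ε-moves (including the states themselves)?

Begin with {s}.
No ε-moves leave this set, so the closure equals the set itself.

{s}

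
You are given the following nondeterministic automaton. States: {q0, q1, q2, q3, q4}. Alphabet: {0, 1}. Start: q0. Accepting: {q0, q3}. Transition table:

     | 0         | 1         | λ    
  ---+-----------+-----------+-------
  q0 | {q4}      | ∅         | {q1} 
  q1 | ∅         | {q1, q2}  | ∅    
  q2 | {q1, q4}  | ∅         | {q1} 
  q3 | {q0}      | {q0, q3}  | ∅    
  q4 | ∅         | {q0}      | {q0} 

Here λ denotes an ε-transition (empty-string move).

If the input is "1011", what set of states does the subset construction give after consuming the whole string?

{q1, q2}

Start: ε-closure({q0}) = {q0, q1}.
Read '1': q0→∅, q1→{q1, q2}; now {q1, q2}.
Read '0': q1→∅, q2→{q1, q4}; union {q1, q4}; ε-closure = {q0, q1, q4}.
Read '1': q0→∅, q1→{q1, q2}, q4→{q0}; now {q0, q1, q2}.
Read '1': q0→∅, q1→{q1, q2}, q2→∅; now {q1, q2}.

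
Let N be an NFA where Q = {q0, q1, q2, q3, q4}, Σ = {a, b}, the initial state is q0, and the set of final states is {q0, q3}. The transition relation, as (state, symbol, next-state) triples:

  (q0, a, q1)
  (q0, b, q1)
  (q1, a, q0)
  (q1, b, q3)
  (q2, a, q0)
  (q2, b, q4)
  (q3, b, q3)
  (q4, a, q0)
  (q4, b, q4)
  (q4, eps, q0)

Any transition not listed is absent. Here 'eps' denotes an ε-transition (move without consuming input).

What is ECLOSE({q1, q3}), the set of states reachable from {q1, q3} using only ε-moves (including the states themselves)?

{q1, q3}

Begin with {q1, q3}.
No ε-moves leave this set, so the closure equals the set itself.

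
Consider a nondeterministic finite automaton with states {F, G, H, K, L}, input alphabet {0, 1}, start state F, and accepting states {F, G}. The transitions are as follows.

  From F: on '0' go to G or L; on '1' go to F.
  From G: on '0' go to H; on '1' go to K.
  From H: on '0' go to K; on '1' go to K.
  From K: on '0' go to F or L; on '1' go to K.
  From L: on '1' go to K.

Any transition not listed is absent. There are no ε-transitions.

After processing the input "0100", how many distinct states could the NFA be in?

2

Start in {F}.
Read '0': F→{G, L}; now {G, L}.
Read '1': G→{K}, L→{K}; now {K}.
Read '0': K→{F, L}; now {F, L}.
Read '0': F→{G, L}, L→∅; now {G, L}.
That set has 2 states.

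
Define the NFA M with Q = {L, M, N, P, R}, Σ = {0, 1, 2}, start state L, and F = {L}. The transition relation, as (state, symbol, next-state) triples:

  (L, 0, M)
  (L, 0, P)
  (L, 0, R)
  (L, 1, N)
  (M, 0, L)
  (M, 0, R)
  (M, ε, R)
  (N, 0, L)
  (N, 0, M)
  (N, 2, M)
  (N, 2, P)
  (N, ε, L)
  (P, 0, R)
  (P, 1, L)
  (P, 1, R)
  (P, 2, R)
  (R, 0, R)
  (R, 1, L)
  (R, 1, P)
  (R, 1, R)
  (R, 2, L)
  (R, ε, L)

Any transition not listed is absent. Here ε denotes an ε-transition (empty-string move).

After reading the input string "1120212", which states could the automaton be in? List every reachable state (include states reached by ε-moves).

{L, M, P, R}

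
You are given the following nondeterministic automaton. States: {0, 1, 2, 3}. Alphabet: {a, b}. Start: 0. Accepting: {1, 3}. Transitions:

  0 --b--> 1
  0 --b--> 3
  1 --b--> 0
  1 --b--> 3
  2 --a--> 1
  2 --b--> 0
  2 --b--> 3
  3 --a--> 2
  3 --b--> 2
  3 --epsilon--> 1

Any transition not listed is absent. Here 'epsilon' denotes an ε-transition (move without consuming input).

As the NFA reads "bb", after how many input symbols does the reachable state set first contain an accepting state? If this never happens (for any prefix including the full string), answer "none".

Start in {0}.
Read 'b': {0} → {1, 3}.
None of the earlier sets intersect F, but {1, 3} does.

1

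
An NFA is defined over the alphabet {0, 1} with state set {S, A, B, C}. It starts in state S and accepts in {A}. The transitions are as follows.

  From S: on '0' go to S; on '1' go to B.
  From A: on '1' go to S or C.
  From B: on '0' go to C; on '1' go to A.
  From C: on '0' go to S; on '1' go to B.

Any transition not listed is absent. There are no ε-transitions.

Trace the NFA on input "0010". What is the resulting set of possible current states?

Start in {S}.
Read '0': S→{S}; now {S}.
Read '0': S→{S}; now {S}.
Read '1': S→{B}; now {B}.
Read '0': B→{C}; now {C}.

{C}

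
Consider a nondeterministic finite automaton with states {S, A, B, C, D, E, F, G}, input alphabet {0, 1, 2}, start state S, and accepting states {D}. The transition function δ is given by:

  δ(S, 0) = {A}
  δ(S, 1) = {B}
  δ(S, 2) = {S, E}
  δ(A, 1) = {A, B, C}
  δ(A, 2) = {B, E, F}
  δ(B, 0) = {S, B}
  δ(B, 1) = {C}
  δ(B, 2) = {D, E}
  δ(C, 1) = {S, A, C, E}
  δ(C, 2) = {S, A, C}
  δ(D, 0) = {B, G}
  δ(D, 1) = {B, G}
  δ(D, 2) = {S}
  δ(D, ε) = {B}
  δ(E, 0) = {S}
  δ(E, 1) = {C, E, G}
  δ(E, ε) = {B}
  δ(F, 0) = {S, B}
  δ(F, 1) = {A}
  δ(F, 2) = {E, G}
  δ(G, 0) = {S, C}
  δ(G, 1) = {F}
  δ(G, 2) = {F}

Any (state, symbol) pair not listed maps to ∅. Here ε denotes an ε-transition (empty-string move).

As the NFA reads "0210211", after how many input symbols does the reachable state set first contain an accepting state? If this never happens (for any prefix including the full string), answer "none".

Start in {S}.
Read '0': S→{A}; now {A}.
Read '2': A→{B, E, F}; now {B, E, F}.
Read '1': B→{C}, E→{C, E, G}, F→{A}; union {A, C, E, G}; ε-closure = {A, B, C, E, G}.
Read '0': A→∅, B→{S, B}, C→∅, E→{S}, G→{S, C}; now {S, B, C}.
Read '2': S→{S, E}, B→{D, E}, C→{S, A, C}; union {S, A, C, D, E}; ε-closure = {S, A, B, C, D, E}.
None of the earlier sets intersect F, but {S, A, B, C, D, E} does.

5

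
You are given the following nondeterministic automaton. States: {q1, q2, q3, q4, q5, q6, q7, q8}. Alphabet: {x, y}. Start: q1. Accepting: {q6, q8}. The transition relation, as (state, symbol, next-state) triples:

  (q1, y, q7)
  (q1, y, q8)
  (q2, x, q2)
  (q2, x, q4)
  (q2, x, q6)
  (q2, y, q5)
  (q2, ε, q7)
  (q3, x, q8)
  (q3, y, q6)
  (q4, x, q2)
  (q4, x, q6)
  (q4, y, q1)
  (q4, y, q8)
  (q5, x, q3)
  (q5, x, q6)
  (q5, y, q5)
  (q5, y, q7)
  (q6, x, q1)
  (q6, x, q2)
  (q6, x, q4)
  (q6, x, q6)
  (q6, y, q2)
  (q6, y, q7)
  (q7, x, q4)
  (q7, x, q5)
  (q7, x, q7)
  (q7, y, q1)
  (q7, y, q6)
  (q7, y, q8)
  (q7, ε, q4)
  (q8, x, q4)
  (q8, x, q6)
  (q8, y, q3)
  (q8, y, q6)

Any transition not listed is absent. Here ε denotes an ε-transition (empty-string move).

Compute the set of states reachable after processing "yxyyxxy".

Start in {q1}.
Read 'y': {q1} → {q4, q7, q8}.
Read 'x': {q4, q7, q8} → {q2, q4, q5, q6, q7}.
Read 'y': {q2, q4, q5, q6, q7} → {q1, q2, q4, q5, q6, q7, q8}.
Read 'y': {q1, q2, q4, q5, q6, q7, q8} → {q1, q2, q3, q4, q5, q6, q7, q8}.
Read 'x': {q1, q2, q3, q4, q5, q6, q7, q8} → {q1, q2, q3, q4, q5, q6, q7, q8}.
Read 'x': {q1, q2, q3, q4, q5, q6, q7, q8} → {q1, q2, q3, q4, q5, q6, q7, q8}.
Read 'y': {q1, q2, q3, q4, q5, q6, q7, q8} → {q1, q2, q3, q4, q5, q6, q7, q8}.

{q1, q2, q3, q4, q5, q6, q7, q8}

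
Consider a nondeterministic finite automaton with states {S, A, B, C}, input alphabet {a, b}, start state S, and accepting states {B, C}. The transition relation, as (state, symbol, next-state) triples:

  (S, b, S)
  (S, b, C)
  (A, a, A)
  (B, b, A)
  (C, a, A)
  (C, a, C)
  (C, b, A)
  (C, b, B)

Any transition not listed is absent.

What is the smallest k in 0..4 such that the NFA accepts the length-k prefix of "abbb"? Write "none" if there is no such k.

Start in {S}.
Read 'a': {S} → ∅.
The set is empty and remains empty for the remaining 3 symbols.
No reachable set along the way intersects F.

none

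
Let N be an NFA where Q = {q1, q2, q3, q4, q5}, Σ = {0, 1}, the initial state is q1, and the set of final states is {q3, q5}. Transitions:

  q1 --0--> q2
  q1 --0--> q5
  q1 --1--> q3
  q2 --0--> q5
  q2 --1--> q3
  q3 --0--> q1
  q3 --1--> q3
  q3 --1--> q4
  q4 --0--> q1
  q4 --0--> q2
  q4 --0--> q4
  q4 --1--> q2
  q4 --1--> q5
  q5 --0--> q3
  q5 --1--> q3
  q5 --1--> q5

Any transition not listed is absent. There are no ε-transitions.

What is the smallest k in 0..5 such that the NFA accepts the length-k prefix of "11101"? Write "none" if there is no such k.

1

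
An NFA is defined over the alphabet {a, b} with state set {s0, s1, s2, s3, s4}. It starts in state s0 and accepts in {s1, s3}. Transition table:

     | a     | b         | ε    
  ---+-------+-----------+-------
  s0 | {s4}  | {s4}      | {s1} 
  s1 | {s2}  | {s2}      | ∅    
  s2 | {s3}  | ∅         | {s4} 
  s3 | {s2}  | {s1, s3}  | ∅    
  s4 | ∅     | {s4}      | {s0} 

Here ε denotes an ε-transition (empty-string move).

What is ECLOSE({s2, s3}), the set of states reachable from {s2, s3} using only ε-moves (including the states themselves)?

{s0, s1, s2, s3, s4}

Begin with {s2, s3}.
ε-move s2 → s4; add s4.
ε-move s4 → s0; add s0.
ε-move s0 → s1; add s1.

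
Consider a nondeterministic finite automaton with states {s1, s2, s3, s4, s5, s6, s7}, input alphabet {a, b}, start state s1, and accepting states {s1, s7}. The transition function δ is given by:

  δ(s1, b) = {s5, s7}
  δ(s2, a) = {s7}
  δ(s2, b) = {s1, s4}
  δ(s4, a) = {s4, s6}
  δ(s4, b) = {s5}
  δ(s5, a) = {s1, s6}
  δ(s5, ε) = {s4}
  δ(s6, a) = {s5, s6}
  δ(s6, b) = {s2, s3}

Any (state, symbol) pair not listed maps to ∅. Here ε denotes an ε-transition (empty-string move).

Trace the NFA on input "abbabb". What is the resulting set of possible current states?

∅

Start in {s1}.
Read 'a': s1→∅; now ∅.
The set is empty and remains empty for the remaining 5 symbols.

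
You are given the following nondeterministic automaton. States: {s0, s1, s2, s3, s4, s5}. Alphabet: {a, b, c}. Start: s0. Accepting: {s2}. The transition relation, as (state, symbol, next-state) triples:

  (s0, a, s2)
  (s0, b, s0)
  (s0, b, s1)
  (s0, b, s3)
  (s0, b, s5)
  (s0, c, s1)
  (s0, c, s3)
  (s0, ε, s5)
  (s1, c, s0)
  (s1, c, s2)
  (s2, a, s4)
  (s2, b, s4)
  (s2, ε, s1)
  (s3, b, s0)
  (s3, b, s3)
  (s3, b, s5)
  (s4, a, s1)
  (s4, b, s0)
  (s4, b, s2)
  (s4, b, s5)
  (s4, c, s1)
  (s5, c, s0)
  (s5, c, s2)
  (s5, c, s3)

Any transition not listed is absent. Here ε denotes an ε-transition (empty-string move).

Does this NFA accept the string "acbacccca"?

Start: ε-closure({s0}) = {s0, s5}.
Read 'a': {s0, s5} → {s1, s2}.
Read 'c': {s1, s2} → {s0, s1, s2, s5}.
Read 'b': {s0, s1, s2, s5} → {s0, s1, s3, s4, s5}.
Read 'a': {s0, s1, s3, s4, s5} → {s1, s2}.
Read 'c': {s1, s2} → {s0, s1, s2, s5}.
Read 'c': {s0, s1, s2, s5} → {s0, s1, s2, s3, s5}.
Read 'c': {s0, s1, s2, s3, s5} → {s0, s1, s2, s3, s5}.
Read 'c': {s0, s1, s2, s3, s5} → {s0, s1, s2, s3, s5}.
Read 'a': {s0, s1, s2, s3, s5} → {s1, s2, s4}.
The final set {s1, s2, s4} contains the accepting state s2.

Yes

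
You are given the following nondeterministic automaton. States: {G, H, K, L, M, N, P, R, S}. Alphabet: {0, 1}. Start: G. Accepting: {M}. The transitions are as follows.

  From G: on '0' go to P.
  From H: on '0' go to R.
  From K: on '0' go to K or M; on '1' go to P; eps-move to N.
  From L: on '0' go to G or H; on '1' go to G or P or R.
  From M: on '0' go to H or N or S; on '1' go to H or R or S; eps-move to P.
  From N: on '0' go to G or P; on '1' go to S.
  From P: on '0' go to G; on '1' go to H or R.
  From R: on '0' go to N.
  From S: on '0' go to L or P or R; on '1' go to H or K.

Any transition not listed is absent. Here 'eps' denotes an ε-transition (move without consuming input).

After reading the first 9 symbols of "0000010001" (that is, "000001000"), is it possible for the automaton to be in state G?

Yes

Start in {G}.
Read '0': {G} → {P}.
Read '0': {P} → {G}.
Read '0': {G} → {P}.
Read '0': {P} → {G}.
Read '0': {G} → {P}.
Read '1': {P} → {H, R}.
Read '0': {H, R} → {N, R}.
Read '0': {N, R} → {G, N, P}.
Read '0': {G, N, P} → {G, P}.
State G is in {G, P}.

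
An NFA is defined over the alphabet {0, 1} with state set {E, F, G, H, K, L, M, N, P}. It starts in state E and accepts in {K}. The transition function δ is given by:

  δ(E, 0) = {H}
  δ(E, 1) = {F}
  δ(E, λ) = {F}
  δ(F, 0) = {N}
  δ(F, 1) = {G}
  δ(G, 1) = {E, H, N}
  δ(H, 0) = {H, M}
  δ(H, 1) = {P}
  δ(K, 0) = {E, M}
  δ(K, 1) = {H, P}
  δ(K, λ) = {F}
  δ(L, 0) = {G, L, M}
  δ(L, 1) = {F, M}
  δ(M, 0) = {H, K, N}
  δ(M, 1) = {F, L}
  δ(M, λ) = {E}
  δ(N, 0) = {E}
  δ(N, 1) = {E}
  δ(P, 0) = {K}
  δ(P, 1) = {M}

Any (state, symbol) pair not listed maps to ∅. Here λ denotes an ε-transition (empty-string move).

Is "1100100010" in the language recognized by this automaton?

Yes

Start: ε-closure({E}) = {E, F}.
Read '1': {E, F} → {F, G}.
Read '1': {F, G} → {E, F, G, H, N}.
Read '0': {E, F, G, H, N} → {E, F, H, M, N}.
Read '0': {E, F, H, M, N} → {E, F, H, K, M, N}.
Read '1': {E, F, H, K, M, N} → {E, F, G, H, L, P}.
Read '0': {E, F, G, H, L, P} → {E, F, G, H, K, L, M, N}.
Read '0': {E, F, G, H, K, L, M, N} → {E, F, G, H, K, L, M, N}.
Read '0': {E, F, G, H, K, L, M, N} → {E, F, G, H, K, L, M, N}.
Read '1': {E, F, G, H, K, L, M, N} → {E, F, G, H, L, M, N, P}.
Read '0': {E, F, G, H, L, M, N, P} → {E, F, G, H, K, L, M, N}.
The final set {E, F, G, H, K, L, M, N} contains the accepting state K.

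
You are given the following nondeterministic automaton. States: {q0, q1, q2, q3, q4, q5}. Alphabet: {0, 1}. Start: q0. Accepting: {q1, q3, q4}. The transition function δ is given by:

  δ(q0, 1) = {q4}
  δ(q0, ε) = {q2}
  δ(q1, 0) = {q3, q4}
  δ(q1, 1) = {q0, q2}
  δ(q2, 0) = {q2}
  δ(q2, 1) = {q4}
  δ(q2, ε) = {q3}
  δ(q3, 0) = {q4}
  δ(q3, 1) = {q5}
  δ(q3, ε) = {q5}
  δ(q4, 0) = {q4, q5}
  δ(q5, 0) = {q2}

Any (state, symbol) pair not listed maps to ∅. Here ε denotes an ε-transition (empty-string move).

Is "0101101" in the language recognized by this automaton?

Start: ε-closure({q0}) = {q0, q2, q3, q5}.
Read '0': q0→∅, q2→{q2}, q3→{q4}, q5→{q2}; union {q2, q4}; ε-closure = {q2, q3, q4, q5}.
Read '1': q2→{q4}, q3→{q5}, q4→∅, q5→∅; now {q4, q5}.
Read '0': q4→{q4, q5}, q5→{q2}; union {q2, q4, q5}; ε-closure = {q2, q3, q4, q5}.
Read '1': q2→{q4}, q3→{q5}, q4→∅, q5→∅; now {q4, q5}.
Read '1': q4→∅, q5→∅; now ∅.
The set is empty and remains empty for the remaining 2 symbols.
The final set ∅ contains no accepting state.

No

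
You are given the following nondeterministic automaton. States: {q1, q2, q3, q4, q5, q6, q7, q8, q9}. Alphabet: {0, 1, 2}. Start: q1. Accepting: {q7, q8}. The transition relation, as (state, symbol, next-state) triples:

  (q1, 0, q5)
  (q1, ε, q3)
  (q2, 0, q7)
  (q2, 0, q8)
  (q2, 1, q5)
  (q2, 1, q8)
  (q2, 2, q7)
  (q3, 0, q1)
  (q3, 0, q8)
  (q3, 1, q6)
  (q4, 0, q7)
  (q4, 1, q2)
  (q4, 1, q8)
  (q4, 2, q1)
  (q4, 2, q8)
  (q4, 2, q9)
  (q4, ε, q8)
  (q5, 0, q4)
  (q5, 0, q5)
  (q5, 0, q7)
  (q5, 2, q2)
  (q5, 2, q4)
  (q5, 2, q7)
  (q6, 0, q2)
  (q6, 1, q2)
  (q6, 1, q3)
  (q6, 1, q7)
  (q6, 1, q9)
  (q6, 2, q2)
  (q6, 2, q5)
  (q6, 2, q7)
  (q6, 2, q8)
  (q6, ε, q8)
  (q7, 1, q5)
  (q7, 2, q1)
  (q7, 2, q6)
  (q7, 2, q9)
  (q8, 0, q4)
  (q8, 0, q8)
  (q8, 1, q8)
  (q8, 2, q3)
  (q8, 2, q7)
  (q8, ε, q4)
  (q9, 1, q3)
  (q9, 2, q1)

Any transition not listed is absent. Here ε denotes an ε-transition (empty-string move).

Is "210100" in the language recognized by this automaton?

No

Start: ε-closure({q1}) = {q1, q3}.
Read '2': q1→∅, q3→∅; now ∅.
The set is empty and remains empty for the remaining 5 symbols.
The final set ∅ contains no accepting state.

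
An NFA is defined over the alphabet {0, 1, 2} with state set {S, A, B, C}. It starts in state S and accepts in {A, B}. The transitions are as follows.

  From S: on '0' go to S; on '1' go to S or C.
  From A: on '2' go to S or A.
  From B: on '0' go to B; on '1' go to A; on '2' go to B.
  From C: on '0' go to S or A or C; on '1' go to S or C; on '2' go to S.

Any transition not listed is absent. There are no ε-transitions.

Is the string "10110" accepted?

Yes

Start in {S}.
Read '1': S→{S, C}; now {S, C}.
Read '0': S→{S}, C→{S, A, C}; now {S, A, C}.
Read '1': S→{S, C}, A→∅, C→{S, C}; now {S, C}.
Read '1': S→{S, C}, C→{S, C}; now {S, C}.
Read '0': S→{S}, C→{S, A, C}; now {S, A, C}.
The final set {S, A, C} contains the accepting state A.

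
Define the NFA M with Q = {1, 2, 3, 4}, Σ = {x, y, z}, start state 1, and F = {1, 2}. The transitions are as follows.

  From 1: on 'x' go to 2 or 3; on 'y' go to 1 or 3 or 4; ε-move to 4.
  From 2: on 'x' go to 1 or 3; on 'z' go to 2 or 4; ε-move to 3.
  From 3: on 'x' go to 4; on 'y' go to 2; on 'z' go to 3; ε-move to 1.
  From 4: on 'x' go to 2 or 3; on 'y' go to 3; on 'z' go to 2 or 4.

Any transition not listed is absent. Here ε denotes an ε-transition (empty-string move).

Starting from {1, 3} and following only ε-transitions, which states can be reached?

{1, 3, 4}

Begin with {1, 3}.
ε-move 1 → 4; add 4.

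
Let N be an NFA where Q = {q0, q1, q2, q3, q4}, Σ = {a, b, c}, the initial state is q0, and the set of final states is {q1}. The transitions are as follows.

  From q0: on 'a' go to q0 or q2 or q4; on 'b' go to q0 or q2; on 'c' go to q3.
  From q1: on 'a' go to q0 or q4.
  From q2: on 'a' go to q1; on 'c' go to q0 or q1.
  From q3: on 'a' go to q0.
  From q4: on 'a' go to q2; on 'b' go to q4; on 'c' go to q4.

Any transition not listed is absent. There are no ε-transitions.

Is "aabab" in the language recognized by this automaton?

No

Start in {q0}.
Read 'a': {q0} → {q0, q2, q4}.
Read 'a': {q0, q2, q4} → {q0, q1, q2, q4}.
Read 'b': {q0, q1, q2, q4} → {q0, q2, q4}.
Read 'a': {q0, q2, q4} → {q0, q1, q2, q4}.
Read 'b': {q0, q1, q2, q4} → {q0, q2, q4}.
The final set {q0, q2, q4} contains no accepting state.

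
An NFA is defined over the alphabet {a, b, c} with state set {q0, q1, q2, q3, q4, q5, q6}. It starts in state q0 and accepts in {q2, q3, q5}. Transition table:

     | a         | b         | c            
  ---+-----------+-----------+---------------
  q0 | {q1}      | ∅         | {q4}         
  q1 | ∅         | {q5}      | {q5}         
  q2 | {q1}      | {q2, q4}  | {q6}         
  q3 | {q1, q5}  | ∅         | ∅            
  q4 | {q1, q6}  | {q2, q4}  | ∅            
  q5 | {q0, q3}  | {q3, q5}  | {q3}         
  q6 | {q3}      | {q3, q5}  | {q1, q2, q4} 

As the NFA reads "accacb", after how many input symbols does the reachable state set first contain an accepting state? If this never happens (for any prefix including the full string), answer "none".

2

Start in {q0}.
Read 'a': {q0} → {q1}.
Read 'c': {q1} → {q5}.
None of the earlier sets intersect F, but {q5} does.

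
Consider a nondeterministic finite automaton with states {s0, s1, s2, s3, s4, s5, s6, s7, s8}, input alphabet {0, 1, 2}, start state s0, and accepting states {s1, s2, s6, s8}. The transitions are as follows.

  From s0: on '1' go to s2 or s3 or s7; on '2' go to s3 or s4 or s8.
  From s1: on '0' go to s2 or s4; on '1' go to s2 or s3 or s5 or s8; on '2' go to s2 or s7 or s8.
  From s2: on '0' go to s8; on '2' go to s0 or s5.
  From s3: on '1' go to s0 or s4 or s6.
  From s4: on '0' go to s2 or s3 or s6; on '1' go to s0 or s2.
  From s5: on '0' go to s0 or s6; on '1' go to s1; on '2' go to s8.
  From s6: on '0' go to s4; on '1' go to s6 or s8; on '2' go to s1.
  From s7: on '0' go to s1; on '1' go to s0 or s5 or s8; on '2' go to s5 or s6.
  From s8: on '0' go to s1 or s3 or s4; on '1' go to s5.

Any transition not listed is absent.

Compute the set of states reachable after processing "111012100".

Start in {s0}.
Read '1': s0→{s2, s3, s7}; now {s2, s3, s7}.
Read '1': s2→∅, s3→{s0, s4, s6}, s7→{s0, s5, s8}; now {s0, s4, s5, s6, s8}.
Read '1': s0→{s2, s3, s7}, s4→{s0, s2}, s5→{s1}, s6→{s6, s8}, s8→{s5}; now {s0, s1, s2, s3, s5, s6, s7, s8}.
Read '0': s0→∅, s1→{s2, s4}, s2→{s8}, s3→∅, s5→{s0, s6}, s6→{s4}, s7→{s1}, s8→{s1, s3, s4}; now {s0, s1, s2, s3, s4, s6, s8}.
Read '1': s0→{s2, s3, s7}, s1→{s2, s3, s5, s8}, s2→∅, s3→{s0, s4, s6}, s4→{s0, s2}, s6→{s6, s8}, s8→{s5}; now {s0, s2, s3, s4, s5, s6, s7, s8}.
Read '2': s0→{s3, s4, s8}, s2→{s0, s5}, s3→∅, s4→∅, s5→{s8}, s6→{s1}, s7→{s5, s6}, s8→∅; now {s0, s1, s3, s4, s5, s6, s8}.
Read '1': s0→{s2, s3, s7}, s1→{s2, s3, s5, s8}, s3→{s0, s4, s6}, s4→{s0, s2}, s5→{s1}, s6→{s6, s8}, s8→{s5}; now {s0, s1, s2, s3, s4, s5, s6, s7, s8}.
Read '0': s0→∅, s1→{s2, s4}, s2→{s8}, s3→∅, s4→{s2, s3, s6}, s5→{s0, s6}, s6→{s4}, s7→{s1}, s8→{s1, s3, s4}; now {s0, s1, s2, s3, s4, s6, s8}.
Read '0': s0→∅, s1→{s2, s4}, s2→{s8}, s3→∅, s4→{s2, s3, s6}, s6→{s4}, s8→{s1, s3, s4}; now {s1, s2, s3, s4, s6, s8}.

{s1, s2, s3, s4, s6, s8}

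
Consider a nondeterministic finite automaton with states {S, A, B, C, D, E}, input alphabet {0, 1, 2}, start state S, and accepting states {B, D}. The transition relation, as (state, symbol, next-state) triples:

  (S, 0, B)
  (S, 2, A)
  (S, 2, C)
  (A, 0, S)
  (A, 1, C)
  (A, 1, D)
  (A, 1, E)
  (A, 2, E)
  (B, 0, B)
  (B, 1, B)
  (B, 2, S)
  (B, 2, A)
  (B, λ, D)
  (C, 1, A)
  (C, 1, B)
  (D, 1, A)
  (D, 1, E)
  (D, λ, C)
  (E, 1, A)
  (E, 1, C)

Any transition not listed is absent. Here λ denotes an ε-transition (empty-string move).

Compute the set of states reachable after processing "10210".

∅

Start in {S}.
Read '1': S→∅; now ∅.
The set is empty and remains empty for the remaining 4 symbols.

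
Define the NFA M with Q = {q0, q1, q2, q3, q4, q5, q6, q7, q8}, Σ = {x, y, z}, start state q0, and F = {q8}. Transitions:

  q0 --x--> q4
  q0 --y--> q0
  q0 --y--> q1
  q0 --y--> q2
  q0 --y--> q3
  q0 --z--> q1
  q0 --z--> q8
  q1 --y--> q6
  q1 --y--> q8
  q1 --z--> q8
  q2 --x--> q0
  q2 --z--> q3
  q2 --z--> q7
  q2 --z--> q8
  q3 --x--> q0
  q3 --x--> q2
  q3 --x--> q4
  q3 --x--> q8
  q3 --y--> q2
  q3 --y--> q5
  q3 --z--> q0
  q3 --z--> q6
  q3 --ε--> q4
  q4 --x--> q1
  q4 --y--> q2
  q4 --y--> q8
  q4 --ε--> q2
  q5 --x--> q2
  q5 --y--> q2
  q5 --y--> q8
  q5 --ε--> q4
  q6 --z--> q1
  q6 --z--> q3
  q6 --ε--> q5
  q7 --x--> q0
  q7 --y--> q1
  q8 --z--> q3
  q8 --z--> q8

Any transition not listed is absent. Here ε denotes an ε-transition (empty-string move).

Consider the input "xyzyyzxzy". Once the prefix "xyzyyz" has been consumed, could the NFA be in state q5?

Start in {q0}.
Read 'x': {q0} → {q2, q4}.
Read 'y': {q2, q4} → {q2, q8}.
Read 'z': {q2, q8} → {q2, q3, q4, q7, q8}.
Read 'y': {q2, q3, q4, q7, q8} → {q1, q2, q4, q5, q8}.
Read 'y': {q1, q2, q4, q5, q8} → {q2, q4, q5, q6, q8}.
Read 'z': {q2, q4, q5, q6, q8} → {q1, q2, q3, q4, q7, q8}.
State q5 is not in {q1, q2, q3, q4, q7, q8}.

No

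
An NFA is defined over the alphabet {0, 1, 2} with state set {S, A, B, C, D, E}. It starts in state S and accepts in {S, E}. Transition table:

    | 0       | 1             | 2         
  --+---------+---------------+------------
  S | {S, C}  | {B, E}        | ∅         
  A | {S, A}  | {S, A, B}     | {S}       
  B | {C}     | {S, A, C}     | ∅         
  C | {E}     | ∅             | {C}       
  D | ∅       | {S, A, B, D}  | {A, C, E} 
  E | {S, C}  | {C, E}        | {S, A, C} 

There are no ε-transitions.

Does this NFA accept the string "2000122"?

No

Start in {S}.
Read '2': S→∅; now ∅.
The set is empty and remains empty for the remaining 6 symbols.
The final set ∅ contains no accepting state.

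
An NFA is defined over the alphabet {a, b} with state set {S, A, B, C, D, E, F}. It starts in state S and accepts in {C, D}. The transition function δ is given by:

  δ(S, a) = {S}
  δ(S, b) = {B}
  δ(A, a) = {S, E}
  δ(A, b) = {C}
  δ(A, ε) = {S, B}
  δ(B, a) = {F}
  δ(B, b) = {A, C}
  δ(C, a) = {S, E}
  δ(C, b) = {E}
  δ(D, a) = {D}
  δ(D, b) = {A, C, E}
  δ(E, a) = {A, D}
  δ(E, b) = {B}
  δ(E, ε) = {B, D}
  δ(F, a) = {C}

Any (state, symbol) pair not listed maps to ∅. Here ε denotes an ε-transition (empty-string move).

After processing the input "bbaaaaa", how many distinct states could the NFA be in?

Start in {S}.
Read 'b': S→{B}; now {B}.
Read 'b': B→{A, C}; union {A, C}; ε-closure = {S, A, B, C}.
Read 'a': S→{S}, A→{S, E}, B→{F}, C→{S, E}; union {S, E, F}; ε-closure = {S, B, D, E, F}.
Read 'a': S→{S}, B→{F}, D→{D}, E→{A, D}, F→{C}; union {S, A, C, D, F}; ε-closure = {S, A, B, C, D, F}.
Read 'a': S→{S}, A→{S, E}, B→{F}, C→{S, E}, D→{D}, F→{C}; union {S, C, D, E, F}; ε-closure = {S, B, C, D, E, F}.
Read 'a': S→{S}, B→{F}, C→{S, E}, D→{D}, E→{A, D}, F→{C}; union {S, A, C, D, E, F}; ε-closure = {S, A, B, C, D, E, F}.
Read 'a': S→{S}, A→{S, E}, B→{F}, C→{S, E}, D→{D}, E→{A, D}, F→{C}; union {S, A, C, D, E, F}; ε-closure = {S, A, B, C, D, E, F}.
That set has 7 states.

7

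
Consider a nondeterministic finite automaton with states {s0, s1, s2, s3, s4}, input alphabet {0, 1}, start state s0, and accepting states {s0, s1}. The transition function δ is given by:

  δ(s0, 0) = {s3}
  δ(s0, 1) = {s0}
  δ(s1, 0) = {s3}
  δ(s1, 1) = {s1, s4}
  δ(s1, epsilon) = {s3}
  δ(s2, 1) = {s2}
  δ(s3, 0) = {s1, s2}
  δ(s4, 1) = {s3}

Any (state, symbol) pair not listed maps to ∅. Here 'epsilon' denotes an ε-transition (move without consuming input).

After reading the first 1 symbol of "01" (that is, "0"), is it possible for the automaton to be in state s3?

Yes

Start in {s0}.
Read '0': s0→{s3}; now {s3}.
State s3 is in {s3}.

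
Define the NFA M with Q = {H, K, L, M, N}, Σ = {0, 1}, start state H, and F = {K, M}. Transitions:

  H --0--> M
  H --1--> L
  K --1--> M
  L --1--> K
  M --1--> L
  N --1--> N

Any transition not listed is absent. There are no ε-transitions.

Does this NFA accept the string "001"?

Start in {H}.
Read '0': {H} → {M}.
Read '0': {M} → ∅.
The set is empty and remains empty for the remaining 1 symbol.
The final set ∅ contains no accepting state.

No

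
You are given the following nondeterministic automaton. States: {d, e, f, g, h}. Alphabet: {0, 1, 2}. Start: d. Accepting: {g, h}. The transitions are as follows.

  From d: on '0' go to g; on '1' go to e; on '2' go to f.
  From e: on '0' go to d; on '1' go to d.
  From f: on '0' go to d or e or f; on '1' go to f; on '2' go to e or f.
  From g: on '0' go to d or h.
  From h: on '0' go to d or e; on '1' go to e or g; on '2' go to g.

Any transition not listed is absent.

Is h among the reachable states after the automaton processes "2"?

Start in {d}.
Read '2': d→{f}; now {f}.
State h is not in {f}.

No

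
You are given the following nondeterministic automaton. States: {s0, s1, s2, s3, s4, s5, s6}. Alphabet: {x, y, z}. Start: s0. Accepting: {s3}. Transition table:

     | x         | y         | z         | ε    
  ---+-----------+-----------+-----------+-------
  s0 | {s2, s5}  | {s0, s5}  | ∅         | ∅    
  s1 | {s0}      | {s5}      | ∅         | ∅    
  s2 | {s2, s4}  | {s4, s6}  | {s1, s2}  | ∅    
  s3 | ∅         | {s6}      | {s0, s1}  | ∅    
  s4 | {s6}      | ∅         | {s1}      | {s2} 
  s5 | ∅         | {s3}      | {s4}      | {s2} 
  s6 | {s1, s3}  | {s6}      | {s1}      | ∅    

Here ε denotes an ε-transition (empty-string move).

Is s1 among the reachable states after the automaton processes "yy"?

No

Start in {s0}.
Read 'y': s0→{s0, s5}; union {s0, s5}; ε-closure = {s0, s2, s5}.
Read 'y': s0→{s0, s5}, s2→{s4, s6}, s5→{s3}; union {s0, s3, s4, s5, s6}; ε-closure = {s0, s2, s3, s4, s5, s6}.
State s1 is not in {s0, s2, s3, s4, s5, s6}.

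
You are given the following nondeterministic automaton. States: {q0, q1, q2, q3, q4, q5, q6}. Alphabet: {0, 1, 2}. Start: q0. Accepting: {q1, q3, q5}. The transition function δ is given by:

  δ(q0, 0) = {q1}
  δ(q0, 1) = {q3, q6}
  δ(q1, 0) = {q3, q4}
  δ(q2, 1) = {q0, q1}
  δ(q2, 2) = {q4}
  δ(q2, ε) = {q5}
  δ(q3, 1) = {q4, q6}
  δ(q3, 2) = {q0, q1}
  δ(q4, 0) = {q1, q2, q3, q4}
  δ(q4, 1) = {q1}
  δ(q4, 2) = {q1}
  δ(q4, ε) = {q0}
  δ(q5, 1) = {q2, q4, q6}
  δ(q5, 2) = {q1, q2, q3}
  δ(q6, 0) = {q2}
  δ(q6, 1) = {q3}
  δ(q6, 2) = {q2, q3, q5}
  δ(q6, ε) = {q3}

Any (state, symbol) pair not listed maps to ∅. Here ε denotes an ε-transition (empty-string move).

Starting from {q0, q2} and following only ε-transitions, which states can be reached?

{q0, q2, q5}

Begin with {q0, q2}.
ε-move q2 → q5; add q5.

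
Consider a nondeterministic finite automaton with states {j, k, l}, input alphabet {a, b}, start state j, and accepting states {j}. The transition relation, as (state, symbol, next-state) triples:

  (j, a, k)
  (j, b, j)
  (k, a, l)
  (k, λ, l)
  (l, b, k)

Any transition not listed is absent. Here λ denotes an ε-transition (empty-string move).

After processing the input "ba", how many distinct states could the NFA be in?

2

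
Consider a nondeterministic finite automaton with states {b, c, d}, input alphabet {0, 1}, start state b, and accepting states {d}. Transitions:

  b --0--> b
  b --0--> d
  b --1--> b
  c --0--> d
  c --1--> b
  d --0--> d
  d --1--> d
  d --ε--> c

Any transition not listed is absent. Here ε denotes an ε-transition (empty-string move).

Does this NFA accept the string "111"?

Start in {b}.
Read '1': {b} → {b}.
Read '1': {b} → {b}.
Read '1': {b} → {b}.
The final set {b} contains no accepting state.

No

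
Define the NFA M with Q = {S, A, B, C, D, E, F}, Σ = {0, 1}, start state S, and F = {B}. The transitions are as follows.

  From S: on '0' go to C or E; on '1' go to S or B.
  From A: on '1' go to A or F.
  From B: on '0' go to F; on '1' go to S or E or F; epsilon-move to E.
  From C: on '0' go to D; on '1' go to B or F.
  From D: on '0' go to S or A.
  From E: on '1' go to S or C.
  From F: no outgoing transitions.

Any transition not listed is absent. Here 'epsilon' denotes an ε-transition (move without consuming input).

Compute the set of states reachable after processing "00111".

∅

Start in {S}.
Read '0': {S} → {C, E}.
Read '0': {C, E} → {D}.
Read '1': {D} → ∅.
The set is empty and remains empty for the remaining 2 symbols.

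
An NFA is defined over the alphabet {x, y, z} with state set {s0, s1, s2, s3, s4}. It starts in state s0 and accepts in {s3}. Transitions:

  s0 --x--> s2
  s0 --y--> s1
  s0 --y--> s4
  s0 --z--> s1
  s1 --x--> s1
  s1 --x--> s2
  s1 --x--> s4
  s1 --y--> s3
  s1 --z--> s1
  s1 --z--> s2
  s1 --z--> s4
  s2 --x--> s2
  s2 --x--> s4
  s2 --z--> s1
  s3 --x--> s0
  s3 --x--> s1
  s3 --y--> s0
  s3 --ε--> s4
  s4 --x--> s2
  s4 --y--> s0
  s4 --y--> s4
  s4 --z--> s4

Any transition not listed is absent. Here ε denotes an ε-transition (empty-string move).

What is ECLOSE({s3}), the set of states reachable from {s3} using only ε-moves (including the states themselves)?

Begin with {s3}.
ε-move s3 → s4; add s4.

{s3, s4}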